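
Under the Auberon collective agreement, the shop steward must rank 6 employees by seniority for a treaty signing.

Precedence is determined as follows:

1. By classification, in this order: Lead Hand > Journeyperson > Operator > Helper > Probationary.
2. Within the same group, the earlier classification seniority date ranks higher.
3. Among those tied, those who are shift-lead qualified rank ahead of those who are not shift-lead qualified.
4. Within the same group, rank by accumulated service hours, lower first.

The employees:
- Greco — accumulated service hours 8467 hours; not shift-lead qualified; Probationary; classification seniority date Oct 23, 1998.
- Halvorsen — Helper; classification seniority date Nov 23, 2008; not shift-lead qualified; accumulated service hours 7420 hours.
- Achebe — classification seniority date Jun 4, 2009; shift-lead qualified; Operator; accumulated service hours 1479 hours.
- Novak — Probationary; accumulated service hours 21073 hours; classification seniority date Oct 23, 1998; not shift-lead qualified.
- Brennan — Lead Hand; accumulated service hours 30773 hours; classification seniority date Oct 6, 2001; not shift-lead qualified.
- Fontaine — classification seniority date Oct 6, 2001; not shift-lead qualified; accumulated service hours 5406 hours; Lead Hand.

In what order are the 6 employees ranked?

Fontaine, Brennan, Achebe, Halvorsen, Greco, Novak

By classification: Fontaine and Brennan (Lead Hand); then Achebe (Operator); then Halvorsen (Helper); then Greco and Novak (Probationary).
Fontaine and Brennan both have classification seniority date Oct 6, 2001, so the next rule applies.
Fontaine and Brennan are each not shift-lead qualified, so the next rule applies.
Among Fontaine and Brennan, by accumulated service hours (lower first): Fontaine (5406 hours) before Brennan (30773 hours).
Greco and Novak both have classification seniority date Oct 23, 1998, so the next rule applies.
Greco and Novak are each not shift-lead qualified, so the next rule applies.
Among Greco and Novak, by accumulated service hours (lower first): Greco (8467 hours) before Novak (21073 hours).
Full order: Fontaine, Brennan, Achebe, Halvorsen, Greco, Novak.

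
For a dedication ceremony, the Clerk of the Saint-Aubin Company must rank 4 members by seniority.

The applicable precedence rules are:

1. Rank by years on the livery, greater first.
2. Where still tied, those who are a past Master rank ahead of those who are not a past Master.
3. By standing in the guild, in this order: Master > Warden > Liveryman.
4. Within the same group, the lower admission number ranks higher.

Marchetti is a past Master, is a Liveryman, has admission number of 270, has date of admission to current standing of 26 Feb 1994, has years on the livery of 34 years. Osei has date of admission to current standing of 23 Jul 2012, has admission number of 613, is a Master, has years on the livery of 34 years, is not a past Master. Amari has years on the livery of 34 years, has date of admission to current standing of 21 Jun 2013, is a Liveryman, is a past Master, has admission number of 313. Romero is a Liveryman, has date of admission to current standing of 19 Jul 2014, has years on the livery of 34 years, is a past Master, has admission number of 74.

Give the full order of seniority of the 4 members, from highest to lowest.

By years on the livery (higher first): Romero, Marchetti, Amari and Osei (each 34 years).
Among Romero, Marchetti, Amari and Osei, a past Master before not a past Master: Romero, Marchetti and Amari (a past Master) before Osei (not a past Master).
Romero, Marchetti and Amari are each Liveryman, so the next rule applies.
Among Romero, Marchetti and Amari, by admission number (lower first): Romero (74) before Marchetti (270) before Amari (313).
Full order: Romero, Marchetti, Amari, Osei.

Romero, Marchetti, Amari, Osei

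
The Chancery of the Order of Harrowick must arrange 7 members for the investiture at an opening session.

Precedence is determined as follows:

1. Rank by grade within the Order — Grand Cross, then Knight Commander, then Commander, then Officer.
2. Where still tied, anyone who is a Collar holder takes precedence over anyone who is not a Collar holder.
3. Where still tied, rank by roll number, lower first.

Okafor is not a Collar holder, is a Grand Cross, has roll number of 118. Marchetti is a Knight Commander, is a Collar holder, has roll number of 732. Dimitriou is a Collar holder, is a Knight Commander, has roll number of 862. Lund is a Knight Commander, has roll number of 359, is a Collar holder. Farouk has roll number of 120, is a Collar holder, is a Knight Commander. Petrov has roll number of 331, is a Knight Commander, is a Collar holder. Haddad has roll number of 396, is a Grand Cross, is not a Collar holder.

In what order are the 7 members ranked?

Okafor, Haddad, Farouk, Petrov, Lund, Marchetti, Dimitriou

By grade within the Order: Okafor and Haddad (Grand Cross); then Farouk, Petrov, Lund, Marchetti and Dimitriou (Knight Commander).
Okafor and Haddad are each not a Collar holder, so the next rule applies.
Among Okafor and Haddad, by roll number (lower first): Okafor (118) before Haddad (396).
Farouk, Petrov, Lund, Marchetti and Dimitriou are each a Collar holder, so the next rule applies.
Among Farouk, Petrov, Lund, Marchetti and Dimitriou, by roll number (lower first): Farouk (120) before Petrov (331) before Lund (359) before Marchetti (732) before Dimitriou (862).
Full order: Okafor, Haddad, Farouk, Petrov, Lund, Marchetti, Dimitriou.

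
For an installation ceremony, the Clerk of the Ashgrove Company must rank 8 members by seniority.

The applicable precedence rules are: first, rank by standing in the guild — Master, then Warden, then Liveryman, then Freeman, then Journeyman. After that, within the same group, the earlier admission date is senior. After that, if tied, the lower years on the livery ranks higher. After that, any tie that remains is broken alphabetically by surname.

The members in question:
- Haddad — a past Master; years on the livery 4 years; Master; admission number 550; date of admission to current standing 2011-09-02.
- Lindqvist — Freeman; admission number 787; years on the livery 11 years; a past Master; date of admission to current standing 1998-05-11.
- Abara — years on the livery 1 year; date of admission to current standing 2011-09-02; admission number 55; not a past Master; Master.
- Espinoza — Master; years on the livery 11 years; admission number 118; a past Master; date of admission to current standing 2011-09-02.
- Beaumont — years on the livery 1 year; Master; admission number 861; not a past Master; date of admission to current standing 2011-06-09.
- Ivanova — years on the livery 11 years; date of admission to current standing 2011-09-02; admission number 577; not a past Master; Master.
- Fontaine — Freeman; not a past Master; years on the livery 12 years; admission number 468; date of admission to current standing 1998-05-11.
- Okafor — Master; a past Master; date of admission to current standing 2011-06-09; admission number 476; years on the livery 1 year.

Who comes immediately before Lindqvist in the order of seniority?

Ivanova

By standing in the guild: Beaumont, Okafor, Abara, Haddad, Espinoza and Ivanova (Master); then Lindqvist and Fontaine (Freeman).
Among Beaumont, Okafor, Abara, Haddad, Espinoza and Ivanova, by date of admission to current standing (earlier first): Beaumont and Okafor (2011-06-09) before Abara, Haddad, Espinoza and Ivanova (2011-09-02).
Beaumont and Okafor both have years on the livery 1 year, so the next rule applies.
Among Beaumont and Okafor, alphabetically by surname: Beaumont before Okafor.
Among Abara, Haddad, Espinoza and Ivanova, by years on the livery (lower first): Abara (1 year) before Haddad (4 years) before Espinoza and Ivanova (11 years).
Among Espinoza and Ivanova, alphabetically by surname: Espinoza before Ivanova.
Lindqvist and Fontaine both have date of admission to current standing 1998-05-11, so the next rule applies.
Among Lindqvist and Fontaine, by years on the livery (lower first): Lindqvist (11 years) before Fontaine (12 years).
Order: Beaumont, Okafor, Abara, Haddad, Espinoza, Ivanova, Lindqvist, Fontaine.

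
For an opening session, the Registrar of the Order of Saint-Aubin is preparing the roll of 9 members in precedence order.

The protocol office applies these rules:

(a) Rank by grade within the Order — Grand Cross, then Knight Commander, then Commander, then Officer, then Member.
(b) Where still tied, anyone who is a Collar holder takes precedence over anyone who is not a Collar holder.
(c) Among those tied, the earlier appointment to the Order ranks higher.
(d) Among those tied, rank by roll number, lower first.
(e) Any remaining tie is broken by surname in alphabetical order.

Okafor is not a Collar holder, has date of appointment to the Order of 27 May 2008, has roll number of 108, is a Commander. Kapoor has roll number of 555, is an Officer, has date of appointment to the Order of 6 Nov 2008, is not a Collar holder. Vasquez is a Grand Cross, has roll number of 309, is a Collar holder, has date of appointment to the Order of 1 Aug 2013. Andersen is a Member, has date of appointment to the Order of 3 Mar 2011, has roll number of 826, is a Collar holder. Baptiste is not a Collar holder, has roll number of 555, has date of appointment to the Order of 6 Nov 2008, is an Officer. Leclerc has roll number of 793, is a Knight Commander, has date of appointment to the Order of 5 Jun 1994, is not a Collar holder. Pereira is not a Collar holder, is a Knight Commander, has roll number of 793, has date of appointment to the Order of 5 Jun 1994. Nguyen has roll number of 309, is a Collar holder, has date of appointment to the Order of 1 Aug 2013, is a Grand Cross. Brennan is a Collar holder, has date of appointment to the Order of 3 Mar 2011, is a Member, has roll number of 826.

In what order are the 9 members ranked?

By grade within the Order: Nguyen and Vasquez (Grand Cross); then Leclerc and Pereira (Knight Commander); then Okafor (Commander); then Baptiste and Kapoor (Officer); then Andersen and Brennan (Member).
Nguyen and Vasquez are each a Collar holder, so the next rule applies.
Nguyen and Vasquez both have date of appointment to the Order 1 Aug 2013, so the next rule applies.
Nguyen and Vasquez both have roll number 309, so the next rule applies.
Among Nguyen and Vasquez, alphabetically by surname: Nguyen before Vasquez.
Leclerc and Pereira are each not a Collar holder, so the next rule applies.
Leclerc and Pereira both have date of appointment to the Order 5 Jun 1994, so the next rule applies.
Leclerc and Pereira both have roll number 793, so the next rule applies.
Among Leclerc and Pereira, alphabetically by surname: Leclerc before Pereira.
Baptiste and Kapoor are each not a Collar holder, so the next rule applies.
Baptiste and Kapoor both have date of appointment to the Order 6 Nov 2008, so the next rule applies.
Baptiste and Kapoor both have roll number 555, so the next rule applies.
Among Baptiste and Kapoor, alphabetically by surname: Baptiste before Kapoor.
Andersen and Brennan are each a Collar holder, so the next rule applies.
Andersen and Brennan both have date of appointment to the Order 3 Mar 2011, so the next rule applies.
Andersen and Brennan both have roll number 826, so the next rule applies.
Among Andersen and Brennan, alphabetically by surname: Andersen before Brennan.
Full order: Nguyen, Vasquez, Leclerc, Pereira, Okafor, Baptiste, Kapoor, Andersen, Brennan.

Nguyen, Vasquez, Leclerc, Pereira, Okafor, Baptiste, Kapoor, Andersen, Brennan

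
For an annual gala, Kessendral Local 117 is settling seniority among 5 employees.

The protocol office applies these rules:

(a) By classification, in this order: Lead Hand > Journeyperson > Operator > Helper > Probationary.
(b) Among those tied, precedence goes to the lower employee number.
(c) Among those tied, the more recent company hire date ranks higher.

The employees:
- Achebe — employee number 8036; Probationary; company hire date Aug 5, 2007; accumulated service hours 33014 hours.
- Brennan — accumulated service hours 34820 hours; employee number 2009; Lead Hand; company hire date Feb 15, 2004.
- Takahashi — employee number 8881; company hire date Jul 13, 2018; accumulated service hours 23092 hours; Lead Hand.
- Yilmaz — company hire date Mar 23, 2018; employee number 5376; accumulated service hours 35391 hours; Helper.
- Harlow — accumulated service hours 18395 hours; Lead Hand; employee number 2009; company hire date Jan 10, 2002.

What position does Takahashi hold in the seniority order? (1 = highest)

3

By classification: Brennan, Harlow and Takahashi (Lead Hand); then Yilmaz (Helper); then Achebe (Probationary).
Among Brennan, Harlow and Takahashi, by employee number (lower first): Brennan and Harlow (2009) before Takahashi (8881).
Among Brennan and Harlow, by company hire date (later first): Brennan (Feb 15, 2004) before Harlow (Jan 10, 2002).
Order: Brennan, Harlow, Takahashi, Yilmaz, Achebe. So position 3.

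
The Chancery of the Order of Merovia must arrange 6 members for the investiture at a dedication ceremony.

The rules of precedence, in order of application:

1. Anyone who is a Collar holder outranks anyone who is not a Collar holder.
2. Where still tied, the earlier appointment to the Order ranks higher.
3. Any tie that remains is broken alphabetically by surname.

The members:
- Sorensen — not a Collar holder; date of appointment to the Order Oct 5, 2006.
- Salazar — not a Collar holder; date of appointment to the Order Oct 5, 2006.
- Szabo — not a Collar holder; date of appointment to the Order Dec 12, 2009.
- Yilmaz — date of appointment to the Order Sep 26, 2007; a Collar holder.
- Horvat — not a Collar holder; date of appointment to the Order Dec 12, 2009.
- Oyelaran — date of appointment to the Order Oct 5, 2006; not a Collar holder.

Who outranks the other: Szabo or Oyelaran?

Oyelaran

By the first rule: Yilmaz (a Collar holder); then Oyelaran, Salazar, Sorensen, Horvat and Szabo (each not a Collar holder).
Among Oyelaran, Salazar, Sorensen, Horvat and Szabo, by date of appointment to the Order (earlier first): Oyelaran, Salazar and Sorensen (Oct 5, 2006) before Horvat and Szabo (Dec 12, 2009).
Among Oyelaran, Salazar and Sorensen, alphabetically by surname: Oyelaran before Salazar before Sorensen.
Among Horvat and Szabo, alphabetically by surname: Horvat before Szabo.
So Oyelaran takes precedence.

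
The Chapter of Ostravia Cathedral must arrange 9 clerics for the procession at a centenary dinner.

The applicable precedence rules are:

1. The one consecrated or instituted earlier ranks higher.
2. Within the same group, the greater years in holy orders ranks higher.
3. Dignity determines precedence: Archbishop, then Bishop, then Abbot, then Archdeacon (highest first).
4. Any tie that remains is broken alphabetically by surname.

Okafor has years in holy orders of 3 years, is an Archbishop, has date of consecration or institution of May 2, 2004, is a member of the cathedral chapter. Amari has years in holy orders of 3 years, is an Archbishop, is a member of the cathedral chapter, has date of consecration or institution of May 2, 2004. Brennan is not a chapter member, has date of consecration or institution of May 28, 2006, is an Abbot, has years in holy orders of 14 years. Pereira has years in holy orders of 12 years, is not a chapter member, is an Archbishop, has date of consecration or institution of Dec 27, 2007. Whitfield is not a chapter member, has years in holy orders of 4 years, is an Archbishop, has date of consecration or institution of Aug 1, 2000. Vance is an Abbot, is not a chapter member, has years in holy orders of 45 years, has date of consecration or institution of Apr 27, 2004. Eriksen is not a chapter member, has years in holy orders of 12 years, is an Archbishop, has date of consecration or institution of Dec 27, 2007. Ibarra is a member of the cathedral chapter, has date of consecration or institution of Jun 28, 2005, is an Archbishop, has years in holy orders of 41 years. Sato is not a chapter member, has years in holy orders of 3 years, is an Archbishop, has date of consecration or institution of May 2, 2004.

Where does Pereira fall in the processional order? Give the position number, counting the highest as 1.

By date of consecration or institution (earlier first): Whitfield (Aug 1, 2000); then Vance (Apr 27, 2004); then Amari, Okafor and Sato (each May 2, 2004); then Ibarra (Jun 28, 2005); then Brennan (May 28, 2006); then Eriksen and Pereira (both Dec 27, 2007).
Amari, Okafor and Sato all have years in holy orders 3 years, so the next rule applies.
Amari, Okafor and Sato are each Archbishop, so the next rule applies.
Among Amari, Okafor and Sato, alphabetically by surname: Amari before Okafor before Sato.
Eriksen and Pereira both have years in holy orders 12 years, so the next rule applies.
Eriksen and Pereira are each Archbishop, so the next rule applies.
Among Eriksen and Pereira, alphabetically by surname: Eriksen before Pereira.
Order: Whitfield, Vance, Amari, Okafor, Sato, Ibarra, Brennan, Eriksen, Pereira. So position 9.

9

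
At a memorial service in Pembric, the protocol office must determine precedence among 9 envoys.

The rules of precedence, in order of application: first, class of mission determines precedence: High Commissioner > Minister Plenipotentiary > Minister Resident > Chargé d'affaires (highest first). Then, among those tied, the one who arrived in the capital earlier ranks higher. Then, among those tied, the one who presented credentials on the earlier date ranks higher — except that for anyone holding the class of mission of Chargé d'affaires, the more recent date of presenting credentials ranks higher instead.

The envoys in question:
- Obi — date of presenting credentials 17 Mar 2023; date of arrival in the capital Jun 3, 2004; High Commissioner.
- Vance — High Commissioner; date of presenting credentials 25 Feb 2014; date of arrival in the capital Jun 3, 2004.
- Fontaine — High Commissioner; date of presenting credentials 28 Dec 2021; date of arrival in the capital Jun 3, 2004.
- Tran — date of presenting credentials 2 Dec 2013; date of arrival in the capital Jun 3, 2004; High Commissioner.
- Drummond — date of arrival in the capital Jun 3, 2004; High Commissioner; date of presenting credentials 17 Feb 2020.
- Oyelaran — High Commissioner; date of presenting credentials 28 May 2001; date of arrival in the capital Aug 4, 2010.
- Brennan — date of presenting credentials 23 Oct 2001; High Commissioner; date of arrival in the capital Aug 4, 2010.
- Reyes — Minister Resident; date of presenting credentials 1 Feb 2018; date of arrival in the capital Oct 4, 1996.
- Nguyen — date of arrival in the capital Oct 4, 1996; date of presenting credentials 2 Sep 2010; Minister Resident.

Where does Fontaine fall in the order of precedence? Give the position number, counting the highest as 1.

By class of mission: Tran, Vance, Drummond, Fontaine, Obi, Oyelaran and Brennan (High Commissioner); then Nguyen and Reyes (Minister Resident).
Among Tran, Vance, Drummond, Fontaine, Obi, Oyelaran and Brennan, by date of arrival in the capital (earlier first): Tran, Vance, Drummond, Fontaine and Obi (Jun 3, 2004) before Oyelaran and Brennan (Aug 4, 2010).
Among Tran, Vance, Drummond, Fontaine and Obi, by date of presenting credentials (earlier first): Tran (2 Dec 2013) before Vance (25 Feb 2014) before Drummond (17 Feb 2020) before Fontaine (28 Dec 2021) before Obi (17 Mar 2023).
Among Oyelaran and Brennan, by date of presenting credentials (earlier first): Oyelaran (28 May 2001) before Brennan (23 Oct 2001).
Nguyen and Reyes both have date of arrival in the capital Oct 4, 1996, so the next rule applies.
Among Nguyen and Reyes, by date of presenting credentials (earlier first): Nguyen (2 Sep 2010) before Reyes (1 Feb 2018).
Order: Tran, Vance, Drummond, Fontaine, Obi, Oyelaran, Brennan, Nguyen, Reyes. So position 4.

4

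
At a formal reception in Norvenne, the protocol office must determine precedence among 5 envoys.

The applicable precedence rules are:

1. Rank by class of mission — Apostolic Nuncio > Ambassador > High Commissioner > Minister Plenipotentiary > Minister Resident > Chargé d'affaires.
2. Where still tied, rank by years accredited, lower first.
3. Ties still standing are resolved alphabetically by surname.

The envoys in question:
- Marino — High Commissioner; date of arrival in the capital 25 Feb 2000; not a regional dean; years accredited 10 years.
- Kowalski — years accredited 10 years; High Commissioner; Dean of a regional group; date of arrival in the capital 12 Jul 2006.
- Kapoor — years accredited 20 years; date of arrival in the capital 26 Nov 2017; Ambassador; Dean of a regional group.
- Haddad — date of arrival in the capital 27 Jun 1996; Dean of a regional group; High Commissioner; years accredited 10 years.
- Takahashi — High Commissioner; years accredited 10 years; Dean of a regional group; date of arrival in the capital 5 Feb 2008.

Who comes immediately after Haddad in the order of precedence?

By class of mission: Kapoor (Ambassador); then Haddad, Kowalski, Marino and Takahashi (High Commissioner).
Haddad, Kowalski, Marino and Takahashi all have years accredited 10 years, so the next rule applies.
Among Haddad, Kowalski, Marino and Takahashi, alphabetically by surname: Haddad before Kowalski before Marino before Takahashi.
Order: Kapoor, Haddad, Kowalski, Marino, Takahashi.

Kowalski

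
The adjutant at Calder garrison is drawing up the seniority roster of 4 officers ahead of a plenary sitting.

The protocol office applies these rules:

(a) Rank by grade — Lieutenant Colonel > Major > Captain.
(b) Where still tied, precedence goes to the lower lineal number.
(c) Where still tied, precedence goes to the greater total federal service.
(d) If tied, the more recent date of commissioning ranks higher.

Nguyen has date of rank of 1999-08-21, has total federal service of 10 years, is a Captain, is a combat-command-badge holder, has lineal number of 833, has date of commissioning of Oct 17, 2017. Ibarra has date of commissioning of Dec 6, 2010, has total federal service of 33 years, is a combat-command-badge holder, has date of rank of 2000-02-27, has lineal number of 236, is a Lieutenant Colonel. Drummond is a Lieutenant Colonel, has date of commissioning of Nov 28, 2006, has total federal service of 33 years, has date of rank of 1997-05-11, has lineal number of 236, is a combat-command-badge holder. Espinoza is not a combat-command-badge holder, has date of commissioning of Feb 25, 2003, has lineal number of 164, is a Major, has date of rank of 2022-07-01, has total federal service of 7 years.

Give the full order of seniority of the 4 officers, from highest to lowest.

Ibarra, Drummond, Espinoza, Nguyen

By grade: Ibarra and Drummond (Lieutenant Colonel); then Espinoza (Major); then Nguyen (Captain).
Ibarra and Drummond both have lineal number 236, so the next rule applies.
Ibarra and Drummond both have total federal service 33 years, so the next rule applies.
Among Ibarra and Drummond, by date of commissioning (later first): Ibarra (Dec 6, 2010) before Drummond (Nov 28, 2006).
Full order: Ibarra, Drummond, Espinoza, Nguyen.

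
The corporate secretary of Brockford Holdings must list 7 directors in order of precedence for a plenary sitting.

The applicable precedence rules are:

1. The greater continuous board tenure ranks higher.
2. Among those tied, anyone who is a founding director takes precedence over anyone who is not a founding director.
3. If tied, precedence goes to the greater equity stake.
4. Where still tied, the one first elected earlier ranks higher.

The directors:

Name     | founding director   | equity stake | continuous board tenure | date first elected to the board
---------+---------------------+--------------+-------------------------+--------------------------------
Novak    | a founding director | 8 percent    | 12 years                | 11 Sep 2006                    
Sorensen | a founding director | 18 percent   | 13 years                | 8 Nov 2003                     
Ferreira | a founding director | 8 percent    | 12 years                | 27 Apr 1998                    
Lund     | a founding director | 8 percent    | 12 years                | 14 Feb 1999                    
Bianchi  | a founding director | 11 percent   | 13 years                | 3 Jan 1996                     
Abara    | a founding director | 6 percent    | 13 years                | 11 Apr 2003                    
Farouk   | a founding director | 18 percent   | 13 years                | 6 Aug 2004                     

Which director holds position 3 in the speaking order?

Bianchi

By continuous board tenure (higher first): Sorensen, Farouk, Bianchi and Abara (each 13 years); then Ferreira, Lund and Novak (each 12 years).
Sorensen, Farouk, Bianchi and Abara are each a founding director, so the next rule applies.
Among Sorensen, Farouk, Bianchi and Abara, by equity stake (higher first): Sorensen and Farouk (18 percent) before Bianchi (11 percent) before Abara (6 percent).
Among Sorensen and Farouk, by date first elected to the board (earlier first): Sorensen (8 Nov 2003) before Farouk (6 Aug 2004).
Ferreira, Lund and Novak are each a founding director, so the next rule applies.
Ferreira, Lund and Novak all have equity stake 8 percent, so the next rule applies.
Among Ferreira, Lund and Novak, by date first elected to the board (earlier first): Ferreira (27 Apr 1998) before Lund (14 Feb 1999) before Novak (11 Sep 2006).
Order: Sorensen, Farouk, Bianchi, Abara, Ferreira, Lund, Novak.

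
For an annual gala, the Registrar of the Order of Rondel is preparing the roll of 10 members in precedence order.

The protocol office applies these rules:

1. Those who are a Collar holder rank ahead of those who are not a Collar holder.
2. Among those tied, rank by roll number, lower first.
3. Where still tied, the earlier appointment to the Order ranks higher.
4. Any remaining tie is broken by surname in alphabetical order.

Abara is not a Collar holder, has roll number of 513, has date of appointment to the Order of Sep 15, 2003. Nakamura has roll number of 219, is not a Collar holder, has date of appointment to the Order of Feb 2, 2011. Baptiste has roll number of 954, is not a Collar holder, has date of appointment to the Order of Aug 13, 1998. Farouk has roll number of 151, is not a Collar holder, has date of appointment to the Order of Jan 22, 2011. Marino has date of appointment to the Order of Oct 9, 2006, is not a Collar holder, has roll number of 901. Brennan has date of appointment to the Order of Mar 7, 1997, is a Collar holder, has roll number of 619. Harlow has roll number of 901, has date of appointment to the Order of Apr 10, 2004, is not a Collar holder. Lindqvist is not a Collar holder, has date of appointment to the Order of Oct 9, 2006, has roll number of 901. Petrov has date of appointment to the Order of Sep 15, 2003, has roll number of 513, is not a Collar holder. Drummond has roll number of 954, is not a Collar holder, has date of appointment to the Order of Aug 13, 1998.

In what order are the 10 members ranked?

Brennan, Farouk, Nakamura, Abara, Petrov, Harlow, Lindqvist, Marino, Baptiste, Drummond

By the first rule: Brennan (a Collar holder); then Farouk, Nakamura, Abara, Petrov, Harlow, Lindqvist, Marino, Baptiste and Drummond (each not a Collar holder).
Among Farouk, Nakamura, Abara, Petrov, Harlow, Lindqvist, Marino, Baptiste and Drummond, by roll number (lower first): Farouk (151) before Nakamura (219) before Abara and Petrov (513) before Harlow, Lindqvist and Marino (901) before Baptiste and Drummond (954).
Abara and Petrov both have date of appointment to the Order Sep 15, 2003, so the next rule applies.
Among Abara and Petrov, alphabetically by surname: Abara before Petrov.
Among Harlow, Lindqvist and Marino, by date of appointment to the Order (earlier first): Harlow (Apr 10, 2004) before Lindqvist and Marino (Oct 9, 2006).
Among Lindqvist and Marino, alphabetically by surname: Lindqvist before Marino.
Baptiste and Drummond both have date of appointment to the Order Aug 13, 1998, so the next rule applies.
Among Baptiste and Drummond, alphabetically by surname: Baptiste before Drummond.
Full order: Brennan, Farouk, Nakamura, Abara, Petrov, Harlow, Lindqvist, Marino, Baptiste, Drummond.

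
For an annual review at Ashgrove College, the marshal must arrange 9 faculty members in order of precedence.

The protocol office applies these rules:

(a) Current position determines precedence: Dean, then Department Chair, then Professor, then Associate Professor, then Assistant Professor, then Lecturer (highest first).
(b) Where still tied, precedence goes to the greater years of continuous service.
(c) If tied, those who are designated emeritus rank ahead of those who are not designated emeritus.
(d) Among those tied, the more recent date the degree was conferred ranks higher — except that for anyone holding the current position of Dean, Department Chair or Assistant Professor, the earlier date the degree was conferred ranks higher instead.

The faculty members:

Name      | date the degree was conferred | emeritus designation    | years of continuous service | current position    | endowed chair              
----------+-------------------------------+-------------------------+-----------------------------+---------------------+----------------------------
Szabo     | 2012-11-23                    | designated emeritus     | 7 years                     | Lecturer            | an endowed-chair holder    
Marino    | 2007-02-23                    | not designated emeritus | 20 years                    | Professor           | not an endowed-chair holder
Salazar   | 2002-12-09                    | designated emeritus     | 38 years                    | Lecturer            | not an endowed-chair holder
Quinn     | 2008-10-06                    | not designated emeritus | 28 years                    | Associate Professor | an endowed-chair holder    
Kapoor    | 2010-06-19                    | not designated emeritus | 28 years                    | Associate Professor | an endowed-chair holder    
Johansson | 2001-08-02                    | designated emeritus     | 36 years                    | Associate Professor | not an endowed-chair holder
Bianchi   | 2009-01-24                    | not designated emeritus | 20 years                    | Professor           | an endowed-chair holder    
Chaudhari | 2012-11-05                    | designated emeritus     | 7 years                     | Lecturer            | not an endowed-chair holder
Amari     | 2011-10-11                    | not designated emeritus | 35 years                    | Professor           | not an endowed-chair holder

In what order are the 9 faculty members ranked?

Amari, Bianchi, Marino, Johansson, Kapoor, Quinn, Salazar, Szabo, Chaudhari

By current position: Amari, Bianchi and Marino (Professor); then Johansson, Kapoor and Quinn (Associate Professor); then Salazar, Szabo and Chaudhari (Lecturer).
Among Amari, Bianchi and Marino, by years of continuous service (higher first): Amari (35 years) before Bianchi and Marino (20 years).
Bianchi and Marino are each not designated emeritus, so the next rule applies.
Among Bianchi and Marino, by date the degree was conferred (later first): Bianchi (2009-01-24) before Marino (2007-02-23).
Among Johansson, Kapoor and Quinn, by years of continuous service (higher first): Johansson (36 years) before Kapoor and Quinn (28 years).
Kapoor and Quinn are each not designated emeritus, so the next rule applies.
Among Kapoor and Quinn, by date the degree was conferred (later first): Kapoor (2010-06-19) before Quinn (2008-10-06).
Among Salazar, Szabo and Chaudhari, by years of continuous service (higher first): Salazar (38 years) before Szabo and Chaudhari (7 years).
Szabo and Chaudhari are each designated emeritus, so the next rule applies.
Among Szabo and Chaudhari, by date the degree was conferred (later first): Szabo (2012-11-23) before Chaudhari (2012-11-05).
Full order: Amari, Bianchi, Marino, Johansson, Kapoor, Quinn, Salazar, Szabo, Chaudhari.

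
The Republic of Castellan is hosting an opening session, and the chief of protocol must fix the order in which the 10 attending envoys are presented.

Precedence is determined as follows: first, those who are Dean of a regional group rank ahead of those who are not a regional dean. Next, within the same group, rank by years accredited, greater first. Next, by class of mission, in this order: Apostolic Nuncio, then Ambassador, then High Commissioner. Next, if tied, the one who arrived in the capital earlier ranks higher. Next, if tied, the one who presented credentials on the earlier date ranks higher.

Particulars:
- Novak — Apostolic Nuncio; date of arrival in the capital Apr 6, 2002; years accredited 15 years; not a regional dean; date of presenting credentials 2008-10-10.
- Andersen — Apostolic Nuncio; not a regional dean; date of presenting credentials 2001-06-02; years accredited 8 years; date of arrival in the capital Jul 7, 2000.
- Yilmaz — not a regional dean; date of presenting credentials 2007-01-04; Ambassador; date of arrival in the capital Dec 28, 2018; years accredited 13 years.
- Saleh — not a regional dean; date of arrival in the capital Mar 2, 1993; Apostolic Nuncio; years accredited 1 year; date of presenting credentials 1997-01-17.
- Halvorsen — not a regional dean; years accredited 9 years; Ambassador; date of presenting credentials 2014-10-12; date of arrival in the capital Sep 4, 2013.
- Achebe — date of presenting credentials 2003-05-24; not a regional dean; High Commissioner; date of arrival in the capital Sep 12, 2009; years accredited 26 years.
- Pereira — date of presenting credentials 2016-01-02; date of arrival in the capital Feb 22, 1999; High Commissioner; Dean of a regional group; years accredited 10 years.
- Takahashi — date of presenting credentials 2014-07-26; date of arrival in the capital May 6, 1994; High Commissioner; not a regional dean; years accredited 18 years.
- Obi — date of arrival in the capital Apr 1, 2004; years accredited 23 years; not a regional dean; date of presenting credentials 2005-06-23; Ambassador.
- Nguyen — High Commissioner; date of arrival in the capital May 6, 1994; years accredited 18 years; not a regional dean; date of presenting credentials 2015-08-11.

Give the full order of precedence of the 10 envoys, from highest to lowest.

By the first rule: Pereira (Dean of a regional group); then Achebe, Obi, Takahashi, Nguyen, Novak, Yilmaz, Halvorsen, Andersen and Saleh (each not a regional dean).
Among Achebe, Obi, Takahashi, Nguyen, Novak, Yilmaz, Halvorsen, Andersen and Saleh, by years accredited (higher first): Achebe (26 years) before Obi (23 years) before Takahashi and Nguyen (18 years) before Novak (15 years) before Yilmaz (13 years) before Halvorsen (9 years) before Andersen (8 years) before Saleh (1 year).
Takahashi and Nguyen are each High Commissioner, so the next rule applies.
Takahashi and Nguyen both have date of arrival in the capital May 6, 1994, so the next rule applies.
Among Takahashi and Nguyen, by date of presenting credentials (earlier first): Takahashi (2014-07-26) before Nguyen (2015-08-11).
Full order: Pereira, Achebe, Obi, Takahashi, Nguyen, Novak, Yilmaz, Halvorsen, Andersen, Saleh.

Pereira, Achebe, Obi, Takahashi, Nguyen, Novak, Yilmaz, Halvorsen, Andersen, Saleh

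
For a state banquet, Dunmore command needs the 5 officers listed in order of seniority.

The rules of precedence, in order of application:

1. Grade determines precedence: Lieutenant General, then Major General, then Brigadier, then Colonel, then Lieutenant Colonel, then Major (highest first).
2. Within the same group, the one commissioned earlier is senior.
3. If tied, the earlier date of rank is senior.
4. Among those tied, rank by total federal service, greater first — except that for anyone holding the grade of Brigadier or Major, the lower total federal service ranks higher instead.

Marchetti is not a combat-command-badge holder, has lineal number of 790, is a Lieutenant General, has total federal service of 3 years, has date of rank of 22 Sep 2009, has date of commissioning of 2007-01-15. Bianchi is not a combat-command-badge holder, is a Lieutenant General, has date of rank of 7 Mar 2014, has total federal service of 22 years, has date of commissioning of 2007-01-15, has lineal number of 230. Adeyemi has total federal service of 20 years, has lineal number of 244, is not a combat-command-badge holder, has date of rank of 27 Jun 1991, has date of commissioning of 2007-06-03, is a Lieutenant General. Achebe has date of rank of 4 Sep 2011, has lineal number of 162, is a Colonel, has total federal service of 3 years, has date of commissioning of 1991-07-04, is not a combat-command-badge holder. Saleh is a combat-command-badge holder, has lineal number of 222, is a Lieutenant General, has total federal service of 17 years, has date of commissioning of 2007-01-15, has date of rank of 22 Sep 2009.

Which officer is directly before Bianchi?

By grade: Saleh, Marchetti, Bianchi and Adeyemi (Lieutenant General); then Achebe (Colonel).
Among Saleh, Marchetti, Bianchi and Adeyemi, by date of commissioning (earlier first): Saleh, Marchetti and Bianchi (2007-01-15) before Adeyemi (2007-06-03).
Among Saleh, Marchetti and Bianchi, by date of rank (earlier first): Saleh and Marchetti (22 Sep 2009) before Bianchi (7 Mar 2014).
Among Saleh and Marchetti, by total federal service (higher first): Saleh (17 years) before Marchetti (3 years).
Order: Saleh, Marchetti, Bianchi, Adeyemi, Achebe.

Marchetti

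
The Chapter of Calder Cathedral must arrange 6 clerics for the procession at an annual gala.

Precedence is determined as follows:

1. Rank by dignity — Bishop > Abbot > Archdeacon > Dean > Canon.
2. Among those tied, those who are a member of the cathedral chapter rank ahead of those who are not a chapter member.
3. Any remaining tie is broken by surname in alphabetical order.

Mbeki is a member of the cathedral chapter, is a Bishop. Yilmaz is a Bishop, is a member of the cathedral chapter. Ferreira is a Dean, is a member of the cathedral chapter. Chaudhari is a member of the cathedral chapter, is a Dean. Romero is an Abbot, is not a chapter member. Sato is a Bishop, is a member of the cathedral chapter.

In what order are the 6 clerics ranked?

By dignity: Mbeki, Sato and Yilmaz (Bishop); then Romero (Abbot); then Chaudhari and Ferreira (Dean).
Mbeki, Sato and Yilmaz are each a member of the cathedral chapter, so the next rule applies.
Among Mbeki, Sato and Yilmaz, alphabetically by surname: Mbeki before Sato before Yilmaz.
Chaudhari and Ferreira are each a member of the cathedral chapter, so the next rule applies.
Among Chaudhari and Ferreira, alphabetically by surname: Chaudhari before Ferreira.
Full order: Mbeki, Sato, Yilmaz, Romero, Chaudhari, Ferreira.

Mbeki, Sato, Yilmaz, Romero, Chaudhari, Ferreira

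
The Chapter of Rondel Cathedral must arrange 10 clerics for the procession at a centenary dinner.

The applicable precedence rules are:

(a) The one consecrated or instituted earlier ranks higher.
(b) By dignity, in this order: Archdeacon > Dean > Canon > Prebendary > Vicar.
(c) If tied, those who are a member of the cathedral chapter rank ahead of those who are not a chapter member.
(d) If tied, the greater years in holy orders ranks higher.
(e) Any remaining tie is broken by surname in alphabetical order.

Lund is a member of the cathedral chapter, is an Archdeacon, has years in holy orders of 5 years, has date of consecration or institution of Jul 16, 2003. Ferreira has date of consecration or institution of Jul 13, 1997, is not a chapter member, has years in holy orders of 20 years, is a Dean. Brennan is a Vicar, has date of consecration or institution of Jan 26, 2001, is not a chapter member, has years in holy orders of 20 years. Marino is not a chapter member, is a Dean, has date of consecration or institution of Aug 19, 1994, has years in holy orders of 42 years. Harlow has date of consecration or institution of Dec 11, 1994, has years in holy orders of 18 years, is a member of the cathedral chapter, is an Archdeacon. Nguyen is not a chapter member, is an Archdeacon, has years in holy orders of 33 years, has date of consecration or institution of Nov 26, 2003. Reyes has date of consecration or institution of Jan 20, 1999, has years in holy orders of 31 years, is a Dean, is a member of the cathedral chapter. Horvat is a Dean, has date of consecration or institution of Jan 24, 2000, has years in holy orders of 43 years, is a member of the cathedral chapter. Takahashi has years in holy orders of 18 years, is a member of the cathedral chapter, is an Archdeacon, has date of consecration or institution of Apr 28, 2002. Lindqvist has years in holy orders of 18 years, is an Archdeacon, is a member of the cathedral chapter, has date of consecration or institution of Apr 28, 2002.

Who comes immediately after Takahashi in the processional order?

By date of consecration or institution (earlier first): Marino (Aug 19, 1994); then Harlow (Dec 11, 1994); then Ferreira (Jul 13, 1997); then Reyes (Jan 20, 1999); then Horvat (Jan 24, 2000); then Brennan (Jan 26, 2001); then Lindqvist and Takahashi (both Apr 28, 2002); then Lund (Jul 16, 2003); then Nguyen (Nov 26, 2003).
Lindqvist and Takahashi are each Archdeacon, so the next rule applies.
Lindqvist and Takahashi are each a member of the cathedral chapter, so the next rule applies.
Lindqvist and Takahashi both have years in holy orders 18 years, so the next rule applies.
Among Lindqvist and Takahashi, alphabetically by surname: Lindqvist before Takahashi.
Order: Marino, Harlow, Ferreira, Reyes, Horvat, Brennan, Lindqvist, Takahashi, Lund, Nguyen.

Lund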